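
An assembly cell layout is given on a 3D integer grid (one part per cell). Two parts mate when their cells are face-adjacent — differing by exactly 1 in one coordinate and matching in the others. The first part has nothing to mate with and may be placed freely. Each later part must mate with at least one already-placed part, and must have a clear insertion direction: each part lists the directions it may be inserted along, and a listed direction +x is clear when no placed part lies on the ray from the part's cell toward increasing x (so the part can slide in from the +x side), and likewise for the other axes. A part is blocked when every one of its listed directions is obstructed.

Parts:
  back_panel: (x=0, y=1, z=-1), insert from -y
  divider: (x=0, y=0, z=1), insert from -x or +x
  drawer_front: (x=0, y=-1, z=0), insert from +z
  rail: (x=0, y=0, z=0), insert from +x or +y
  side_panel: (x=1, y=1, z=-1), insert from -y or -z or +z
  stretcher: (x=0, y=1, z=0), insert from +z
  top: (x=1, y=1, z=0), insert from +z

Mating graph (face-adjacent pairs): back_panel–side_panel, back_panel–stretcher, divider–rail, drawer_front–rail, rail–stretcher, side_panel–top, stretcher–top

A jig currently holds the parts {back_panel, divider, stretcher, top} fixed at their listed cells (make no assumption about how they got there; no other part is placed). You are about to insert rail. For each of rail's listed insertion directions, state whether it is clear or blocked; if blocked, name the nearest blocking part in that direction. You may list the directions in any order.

+x: clear; +y: blocked by stretcher

+x: ray from rail(0, 0, 0) has no placed part ⇒ clear
+y: nearest on ray is stretcher@(0, 1, 0) ⇒ blocked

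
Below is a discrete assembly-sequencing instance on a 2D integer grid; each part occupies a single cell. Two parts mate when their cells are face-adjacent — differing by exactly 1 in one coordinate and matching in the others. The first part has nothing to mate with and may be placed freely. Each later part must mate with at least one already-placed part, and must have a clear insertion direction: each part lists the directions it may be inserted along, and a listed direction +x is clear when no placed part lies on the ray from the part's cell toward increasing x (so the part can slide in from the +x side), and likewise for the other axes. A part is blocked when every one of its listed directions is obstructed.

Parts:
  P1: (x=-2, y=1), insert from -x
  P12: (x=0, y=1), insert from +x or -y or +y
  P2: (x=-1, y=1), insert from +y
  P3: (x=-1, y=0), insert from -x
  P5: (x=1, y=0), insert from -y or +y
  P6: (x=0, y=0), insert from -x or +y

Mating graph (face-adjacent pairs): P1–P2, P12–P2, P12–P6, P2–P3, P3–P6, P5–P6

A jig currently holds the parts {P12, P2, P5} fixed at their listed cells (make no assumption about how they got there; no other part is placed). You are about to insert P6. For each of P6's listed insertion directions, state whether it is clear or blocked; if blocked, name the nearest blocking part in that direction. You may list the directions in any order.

+y: blocked by P12; -x: clear

-x: ray from P6(0, 0) has no placed part ⇒ clear
+y: nearest on ray is P12@(0, 1) ⇒ blocked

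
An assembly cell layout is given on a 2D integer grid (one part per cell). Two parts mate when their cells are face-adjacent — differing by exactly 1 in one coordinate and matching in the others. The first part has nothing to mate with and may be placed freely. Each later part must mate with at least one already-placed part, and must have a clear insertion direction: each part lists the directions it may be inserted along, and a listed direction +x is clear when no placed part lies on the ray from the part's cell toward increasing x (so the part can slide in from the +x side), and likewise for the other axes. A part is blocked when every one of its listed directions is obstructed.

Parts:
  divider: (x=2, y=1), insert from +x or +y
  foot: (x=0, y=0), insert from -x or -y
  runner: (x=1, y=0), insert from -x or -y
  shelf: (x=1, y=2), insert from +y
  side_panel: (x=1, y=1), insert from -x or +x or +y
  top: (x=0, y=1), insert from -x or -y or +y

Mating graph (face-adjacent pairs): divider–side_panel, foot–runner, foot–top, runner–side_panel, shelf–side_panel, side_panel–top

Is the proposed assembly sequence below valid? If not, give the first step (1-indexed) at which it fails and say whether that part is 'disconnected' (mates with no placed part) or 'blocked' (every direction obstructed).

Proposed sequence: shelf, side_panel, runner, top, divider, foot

Valid

1. shelf@(1, 2) [+y clear] — {shelf}
2. side_panel@(1, 1) [-x clear] — {shelf, side_panel}
3. runner@(1, 0) [-x clear] — {runner, shelf, side_panel}
4. top@(0, 1) [-x clear] — {runner, shelf, side_panel, top}
5. divider@(2, 1) [+x clear] — {divider, runner, shelf, side_panel, top}
6. foot@(0, 0) [-x clear] — {divider, foot, runner, shelf, side_panel, top}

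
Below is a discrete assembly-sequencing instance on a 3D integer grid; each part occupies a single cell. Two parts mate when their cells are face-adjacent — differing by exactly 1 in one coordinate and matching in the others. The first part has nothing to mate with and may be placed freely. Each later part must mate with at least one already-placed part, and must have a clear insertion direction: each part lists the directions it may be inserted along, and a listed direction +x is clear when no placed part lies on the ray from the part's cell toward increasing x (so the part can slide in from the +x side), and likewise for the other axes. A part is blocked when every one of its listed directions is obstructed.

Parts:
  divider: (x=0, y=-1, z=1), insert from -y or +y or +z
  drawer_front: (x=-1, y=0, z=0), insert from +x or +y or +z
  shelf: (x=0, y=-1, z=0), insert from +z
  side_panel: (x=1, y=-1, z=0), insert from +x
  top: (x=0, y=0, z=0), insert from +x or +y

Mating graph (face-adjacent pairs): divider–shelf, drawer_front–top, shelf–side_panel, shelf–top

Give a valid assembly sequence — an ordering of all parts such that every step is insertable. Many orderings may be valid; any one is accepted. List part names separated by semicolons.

shelf; side_panel; top; divider; drawer_front

1. shelf@(0, -1, 0) [+z clear] — {shelf}
2. side_panel@(1, -1, 0) [+x clear] — {shelf, side_panel}
3. top@(0, 0, 0) [+x clear] — {shelf, side_panel, top}
4. divider@(0, -1, 1) [-y clear] — {divider, shelf, side_panel, top}
5. drawer_front@(-1, 0, 0) [+y clear] — {divider, drawer_front, shelf, side_panel, top}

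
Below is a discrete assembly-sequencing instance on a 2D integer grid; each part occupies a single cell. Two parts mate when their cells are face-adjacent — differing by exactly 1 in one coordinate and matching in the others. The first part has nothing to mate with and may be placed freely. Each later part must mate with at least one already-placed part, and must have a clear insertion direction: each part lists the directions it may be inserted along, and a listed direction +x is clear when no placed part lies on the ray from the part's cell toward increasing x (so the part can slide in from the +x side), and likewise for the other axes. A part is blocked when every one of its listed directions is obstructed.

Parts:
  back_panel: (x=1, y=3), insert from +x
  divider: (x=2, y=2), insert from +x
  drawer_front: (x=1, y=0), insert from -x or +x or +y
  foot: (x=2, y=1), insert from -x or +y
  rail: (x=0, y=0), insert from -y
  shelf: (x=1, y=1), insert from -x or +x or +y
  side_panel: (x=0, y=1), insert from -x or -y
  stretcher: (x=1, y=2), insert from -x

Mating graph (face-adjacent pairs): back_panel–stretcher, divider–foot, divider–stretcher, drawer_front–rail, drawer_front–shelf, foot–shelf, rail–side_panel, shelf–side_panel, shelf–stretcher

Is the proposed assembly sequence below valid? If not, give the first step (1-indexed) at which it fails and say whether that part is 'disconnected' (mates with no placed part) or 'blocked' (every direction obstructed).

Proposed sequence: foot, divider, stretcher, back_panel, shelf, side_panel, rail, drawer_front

1. foot@(2, 1) [-x clear] — {foot}
2. divider@(2, 2) [+x clear] — {divider, foot}
3. stretcher@(1, 2) [-x clear] — {divider, foot, stretcher}
4. back_panel@(1, 3) [+x clear] — {back_panel, divider, foot, stretcher}
5. shelf@(1, 1) [-x clear] — {back_panel, divider, foot, shelf, stretcher}
6. side_panel@(0, 1) [-x clear] — {back_panel, divider, foot, shelf, side_panel, stretcher}
7. rail@(0, 0) [-y clear] — {back_panel, divider, foot, rail, shelf, side_panel, stretcher}
8. drawer_front@(1, 0) [+x clear] — {back_panel, divider, drawer_front, foot, rail, shelf, side_panel, stretcher}

Valid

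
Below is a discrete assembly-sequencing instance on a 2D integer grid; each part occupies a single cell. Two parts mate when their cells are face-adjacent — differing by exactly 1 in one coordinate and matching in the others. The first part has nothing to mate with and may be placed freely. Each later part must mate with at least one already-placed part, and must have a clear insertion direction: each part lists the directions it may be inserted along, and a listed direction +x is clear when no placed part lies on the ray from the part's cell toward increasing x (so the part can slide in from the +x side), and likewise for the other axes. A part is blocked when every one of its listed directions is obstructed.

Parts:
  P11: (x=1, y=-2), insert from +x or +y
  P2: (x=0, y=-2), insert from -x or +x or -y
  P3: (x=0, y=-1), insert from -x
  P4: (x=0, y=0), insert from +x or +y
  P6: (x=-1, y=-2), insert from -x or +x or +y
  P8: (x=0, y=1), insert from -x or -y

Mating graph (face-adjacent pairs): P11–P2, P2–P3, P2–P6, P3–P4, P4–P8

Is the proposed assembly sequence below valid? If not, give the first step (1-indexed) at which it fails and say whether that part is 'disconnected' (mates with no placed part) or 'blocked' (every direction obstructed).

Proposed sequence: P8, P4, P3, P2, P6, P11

Valid

1. P8@(0, 1) [-x clear] — {P8}
2. P4@(0, 0) [+x clear] — {P4, P8}
3. P3@(0, -1) [-x clear] — {P3, P4, P8}
4. P2@(0, -2) [-x clear] — {P2, P3, P4, P8}
5. P6@(-1, -2) [-x clear] — {P2, P3, P4, P6, P8}
6. P11@(1, -2) [+x clear] — {P11, P2, P3, P4, P6, P8}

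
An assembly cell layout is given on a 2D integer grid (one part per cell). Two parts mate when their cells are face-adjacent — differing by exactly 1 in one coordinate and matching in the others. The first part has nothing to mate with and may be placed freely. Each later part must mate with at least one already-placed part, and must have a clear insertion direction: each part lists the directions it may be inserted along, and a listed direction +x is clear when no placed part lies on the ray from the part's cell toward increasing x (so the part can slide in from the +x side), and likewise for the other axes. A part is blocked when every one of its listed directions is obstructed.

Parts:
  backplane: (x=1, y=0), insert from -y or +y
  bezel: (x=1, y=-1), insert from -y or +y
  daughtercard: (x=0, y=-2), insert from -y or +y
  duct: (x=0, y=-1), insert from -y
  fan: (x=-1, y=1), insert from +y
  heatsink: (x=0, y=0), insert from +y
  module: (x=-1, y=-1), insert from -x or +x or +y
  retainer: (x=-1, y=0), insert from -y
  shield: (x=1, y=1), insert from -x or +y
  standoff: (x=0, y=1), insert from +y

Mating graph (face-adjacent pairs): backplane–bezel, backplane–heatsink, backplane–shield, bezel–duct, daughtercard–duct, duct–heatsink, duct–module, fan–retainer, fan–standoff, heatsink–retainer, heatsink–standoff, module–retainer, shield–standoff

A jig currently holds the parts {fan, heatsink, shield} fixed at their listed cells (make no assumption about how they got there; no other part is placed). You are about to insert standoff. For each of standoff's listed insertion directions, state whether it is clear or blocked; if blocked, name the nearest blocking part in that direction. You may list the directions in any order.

+y: clear

+y: ray from standoff(0, 1) has no placed part ⇒ clear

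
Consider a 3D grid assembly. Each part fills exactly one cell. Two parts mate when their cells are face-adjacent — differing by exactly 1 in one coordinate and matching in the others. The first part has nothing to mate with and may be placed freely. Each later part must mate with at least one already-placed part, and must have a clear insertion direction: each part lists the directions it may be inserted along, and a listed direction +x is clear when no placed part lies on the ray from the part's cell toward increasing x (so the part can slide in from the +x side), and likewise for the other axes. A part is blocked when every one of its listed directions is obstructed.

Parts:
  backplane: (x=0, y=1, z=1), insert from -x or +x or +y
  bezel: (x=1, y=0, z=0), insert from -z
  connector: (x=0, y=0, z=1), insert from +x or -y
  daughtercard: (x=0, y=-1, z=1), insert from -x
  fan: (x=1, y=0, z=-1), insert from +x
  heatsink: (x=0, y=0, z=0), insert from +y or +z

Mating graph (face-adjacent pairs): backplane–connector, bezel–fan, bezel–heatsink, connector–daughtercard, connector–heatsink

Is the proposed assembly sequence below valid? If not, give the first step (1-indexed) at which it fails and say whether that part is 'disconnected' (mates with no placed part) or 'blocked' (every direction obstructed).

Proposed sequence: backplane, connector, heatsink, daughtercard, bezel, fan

1. backplane@(0, 1, 1) [-x clear] — {backplane}
2. connector@(0, 0, 1) [+x clear] — {backplane, connector}
3. heatsink@(0, 0, 0) [+y clear] — {backplane, connector, heatsink}
4. daughtercard@(0, -1, 1) [-x clear] — {backplane, connector, daughtercard, heatsink}
5. bezel@(1, 0, 0) [-z clear] — {backplane, bezel, connector, daughtercard, heatsink}
6. fan@(1, 0, -1) [+x clear] — {backplane, bezel, connector, daughtercard, fan, heatsink}

Valid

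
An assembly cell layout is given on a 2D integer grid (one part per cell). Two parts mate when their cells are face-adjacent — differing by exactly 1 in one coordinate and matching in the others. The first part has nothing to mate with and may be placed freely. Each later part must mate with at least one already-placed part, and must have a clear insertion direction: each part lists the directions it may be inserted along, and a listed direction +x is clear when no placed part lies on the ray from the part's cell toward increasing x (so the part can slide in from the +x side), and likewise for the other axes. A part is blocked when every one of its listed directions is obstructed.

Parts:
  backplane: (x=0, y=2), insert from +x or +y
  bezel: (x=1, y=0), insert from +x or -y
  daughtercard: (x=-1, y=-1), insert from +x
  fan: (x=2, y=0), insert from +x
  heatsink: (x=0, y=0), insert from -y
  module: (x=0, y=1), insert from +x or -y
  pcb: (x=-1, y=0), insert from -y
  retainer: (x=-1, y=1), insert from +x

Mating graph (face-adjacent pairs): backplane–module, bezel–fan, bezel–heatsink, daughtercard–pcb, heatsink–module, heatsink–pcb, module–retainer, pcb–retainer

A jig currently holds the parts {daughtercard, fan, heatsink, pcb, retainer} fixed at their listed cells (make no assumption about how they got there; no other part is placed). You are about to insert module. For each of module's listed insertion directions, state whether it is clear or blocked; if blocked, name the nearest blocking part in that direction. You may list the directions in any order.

+x: ray from module(0, 1) has no placed part ⇒ clear
-y: nearest on ray is heatsink@(0, 0) ⇒ blocked

+x: clear; -y: blocked by heatsink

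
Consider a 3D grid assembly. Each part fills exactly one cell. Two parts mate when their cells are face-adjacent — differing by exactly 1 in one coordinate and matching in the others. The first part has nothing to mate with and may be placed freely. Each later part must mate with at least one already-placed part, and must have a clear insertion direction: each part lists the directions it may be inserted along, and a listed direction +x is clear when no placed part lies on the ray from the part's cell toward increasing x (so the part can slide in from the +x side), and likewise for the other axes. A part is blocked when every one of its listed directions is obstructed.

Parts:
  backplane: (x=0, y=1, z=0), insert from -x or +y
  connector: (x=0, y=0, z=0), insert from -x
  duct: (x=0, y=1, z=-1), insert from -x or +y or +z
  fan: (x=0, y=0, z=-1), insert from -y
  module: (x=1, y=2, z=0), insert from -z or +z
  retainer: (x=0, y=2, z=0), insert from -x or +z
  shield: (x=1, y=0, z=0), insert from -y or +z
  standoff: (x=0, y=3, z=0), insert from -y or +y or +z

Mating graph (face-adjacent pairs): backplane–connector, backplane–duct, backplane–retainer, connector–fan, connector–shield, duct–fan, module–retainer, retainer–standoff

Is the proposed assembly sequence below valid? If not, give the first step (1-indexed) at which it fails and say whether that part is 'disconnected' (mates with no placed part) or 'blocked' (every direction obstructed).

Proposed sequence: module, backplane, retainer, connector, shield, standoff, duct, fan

Invalid at step 2 (disconnected)

1. module@(1, 2, 0) [-z clear] — {module}
2. backplane@(0, 1, 0) — no placed neighbour ⇒ disconnected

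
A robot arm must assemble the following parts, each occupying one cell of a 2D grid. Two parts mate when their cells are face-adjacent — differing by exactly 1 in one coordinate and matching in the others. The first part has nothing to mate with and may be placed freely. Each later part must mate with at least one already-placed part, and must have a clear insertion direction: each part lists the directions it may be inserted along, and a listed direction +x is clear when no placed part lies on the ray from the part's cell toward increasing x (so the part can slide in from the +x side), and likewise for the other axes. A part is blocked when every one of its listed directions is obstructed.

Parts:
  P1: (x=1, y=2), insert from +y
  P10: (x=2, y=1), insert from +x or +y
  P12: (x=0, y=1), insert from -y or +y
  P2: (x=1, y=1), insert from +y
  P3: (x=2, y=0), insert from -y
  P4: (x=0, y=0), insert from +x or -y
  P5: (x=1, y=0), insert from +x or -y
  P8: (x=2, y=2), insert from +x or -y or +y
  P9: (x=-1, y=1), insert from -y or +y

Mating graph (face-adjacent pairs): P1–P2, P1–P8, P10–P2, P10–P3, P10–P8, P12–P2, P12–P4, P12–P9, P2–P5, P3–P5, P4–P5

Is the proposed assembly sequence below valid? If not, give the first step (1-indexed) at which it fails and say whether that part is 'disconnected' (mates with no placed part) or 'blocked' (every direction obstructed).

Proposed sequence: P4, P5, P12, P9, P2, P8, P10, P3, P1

1. P4@(0, 0) [+x clear] — {P4}
2. P5@(1, 0) [+x clear] — {P4, P5}
3. P12@(0, 1) [+y clear] — {P12, P4, P5}
4. P9@(-1, 1) [-y clear] — {P12, P4, P5, P9}
5. P2@(1, 1) [+y clear] — {P12, P2, P4, P5, P9}
6. P8@(2, 2) — no placed neighbour ⇒ disconnected

Invalid at step 6 (disconnected)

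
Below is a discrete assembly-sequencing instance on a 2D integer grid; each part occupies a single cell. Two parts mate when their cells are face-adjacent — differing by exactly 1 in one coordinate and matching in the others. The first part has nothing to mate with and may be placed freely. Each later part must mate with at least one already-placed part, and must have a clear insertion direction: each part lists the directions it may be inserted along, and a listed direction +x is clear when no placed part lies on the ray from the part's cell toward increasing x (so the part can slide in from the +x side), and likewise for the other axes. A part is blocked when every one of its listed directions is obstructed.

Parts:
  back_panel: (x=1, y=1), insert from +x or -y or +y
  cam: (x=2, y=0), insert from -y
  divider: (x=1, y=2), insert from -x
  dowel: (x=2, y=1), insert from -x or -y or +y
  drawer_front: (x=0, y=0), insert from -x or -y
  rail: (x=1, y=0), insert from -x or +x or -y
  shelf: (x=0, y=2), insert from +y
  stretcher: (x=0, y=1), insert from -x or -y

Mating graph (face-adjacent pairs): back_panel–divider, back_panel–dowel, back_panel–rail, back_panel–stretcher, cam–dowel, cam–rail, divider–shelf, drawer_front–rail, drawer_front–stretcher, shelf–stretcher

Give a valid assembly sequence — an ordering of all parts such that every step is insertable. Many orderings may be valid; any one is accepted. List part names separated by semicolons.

rail; cam; drawer_front; back_panel; stretcher; dowel; divider; shelf

1. rail@(1, 0) [-x clear] — {rail}
2. cam@(2, 0) [-y clear] — {cam, rail}
3. drawer_front@(0, 0) [-x clear] — {cam, drawer_front, rail}
4. back_panel@(1, 1) [+x clear] — {back_panel, cam, drawer_front, rail}
5. stretcher@(0, 1) [-x clear] — {back_panel, cam, drawer_front, rail, stretcher}
6. dowel@(2, 1) [+y clear] — {back_panel, cam, dowel, drawer_front, rail, stretcher}
7. divider@(1, 2) [-x clear] — {back_panel, cam, divider, dowel, drawer_front, rail, stretcher}
8. shelf@(0, 2) [+y clear] — {back_panel, cam, divider, dowel, drawer_front, rail, shelf, stretcher}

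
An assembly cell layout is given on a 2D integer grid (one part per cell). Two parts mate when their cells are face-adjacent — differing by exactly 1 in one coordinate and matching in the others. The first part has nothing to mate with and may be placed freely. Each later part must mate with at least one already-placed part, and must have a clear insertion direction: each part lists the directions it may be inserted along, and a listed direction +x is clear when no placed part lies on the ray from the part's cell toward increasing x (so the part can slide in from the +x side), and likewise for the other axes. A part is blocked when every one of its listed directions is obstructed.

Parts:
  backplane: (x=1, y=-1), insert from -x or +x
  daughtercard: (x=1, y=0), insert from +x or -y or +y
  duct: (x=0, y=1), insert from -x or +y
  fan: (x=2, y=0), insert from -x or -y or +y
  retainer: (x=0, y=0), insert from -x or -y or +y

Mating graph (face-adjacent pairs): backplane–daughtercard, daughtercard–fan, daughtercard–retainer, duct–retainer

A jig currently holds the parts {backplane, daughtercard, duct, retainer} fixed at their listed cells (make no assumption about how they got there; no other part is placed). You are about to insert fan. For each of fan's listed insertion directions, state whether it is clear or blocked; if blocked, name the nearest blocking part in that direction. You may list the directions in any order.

-x: nearest on ray is daughtercard@(1, 0) ⇒ blocked
-y: ray from fan(2, 0) has no placed part ⇒ clear
+y: ray from fan(2, 0) has no placed part ⇒ clear

+y: clear; -x: blocked by daughtercard; -y: clear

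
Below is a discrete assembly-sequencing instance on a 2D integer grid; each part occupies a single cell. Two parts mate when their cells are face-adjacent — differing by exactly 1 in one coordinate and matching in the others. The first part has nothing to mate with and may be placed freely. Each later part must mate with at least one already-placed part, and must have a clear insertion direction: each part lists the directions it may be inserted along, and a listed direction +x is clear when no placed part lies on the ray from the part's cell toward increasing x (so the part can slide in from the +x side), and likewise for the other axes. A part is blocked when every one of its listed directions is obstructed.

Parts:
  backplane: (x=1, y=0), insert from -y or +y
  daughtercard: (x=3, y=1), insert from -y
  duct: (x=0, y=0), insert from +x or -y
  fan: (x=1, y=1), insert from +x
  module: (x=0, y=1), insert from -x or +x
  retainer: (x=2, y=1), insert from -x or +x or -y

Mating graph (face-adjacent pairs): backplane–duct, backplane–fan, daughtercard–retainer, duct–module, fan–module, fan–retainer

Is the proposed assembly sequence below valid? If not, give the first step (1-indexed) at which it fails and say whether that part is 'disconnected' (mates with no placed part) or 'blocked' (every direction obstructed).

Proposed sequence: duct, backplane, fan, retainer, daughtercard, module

Valid

1. duct@(0, 0) [+x clear] — {duct}
2. backplane@(1, 0) [-y clear] — {backplane, duct}
3. fan@(1, 1) [+x clear] — {backplane, duct, fan}
4. retainer@(2, 1) [+x clear] — {backplane, duct, fan, retainer}
5. daughtercard@(3, 1) [-y clear] — {backplane, daughtercard, duct, fan, retainer}
6. module@(0, 1) [-x clear] — {backplane, daughtercard, duct, fan, module, retainer}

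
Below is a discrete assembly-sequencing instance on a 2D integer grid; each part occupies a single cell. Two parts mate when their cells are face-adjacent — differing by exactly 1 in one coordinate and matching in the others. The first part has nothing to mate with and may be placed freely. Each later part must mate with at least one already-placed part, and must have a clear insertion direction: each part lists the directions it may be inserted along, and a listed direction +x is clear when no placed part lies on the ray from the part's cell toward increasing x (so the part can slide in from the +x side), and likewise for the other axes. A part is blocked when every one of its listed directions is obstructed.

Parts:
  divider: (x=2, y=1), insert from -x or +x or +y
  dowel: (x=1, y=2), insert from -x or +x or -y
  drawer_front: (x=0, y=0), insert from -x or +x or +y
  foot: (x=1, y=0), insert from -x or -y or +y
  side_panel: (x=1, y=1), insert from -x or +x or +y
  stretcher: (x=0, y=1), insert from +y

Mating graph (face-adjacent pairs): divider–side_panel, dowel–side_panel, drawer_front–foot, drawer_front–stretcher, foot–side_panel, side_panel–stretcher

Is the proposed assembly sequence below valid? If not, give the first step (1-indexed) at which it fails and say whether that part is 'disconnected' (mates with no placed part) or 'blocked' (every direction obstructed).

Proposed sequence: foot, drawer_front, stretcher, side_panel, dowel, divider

Valid

1. foot@(1, 0) [-x clear] — {foot}
2. drawer_front@(0, 0) [-x clear] — {drawer_front, foot}
3. stretcher@(0, 1) [+y clear] — {drawer_front, foot, stretcher}
4. side_panel@(1, 1) [+x clear] — {drawer_front, foot, side_panel, stretcher}
5. dowel@(1, 2) [-x clear] — {dowel, drawer_front, foot, side_panel, stretcher}
6. divider@(2, 1) [+x clear] — {divider, dowel, drawer_front, foot, side_panel, stretcher}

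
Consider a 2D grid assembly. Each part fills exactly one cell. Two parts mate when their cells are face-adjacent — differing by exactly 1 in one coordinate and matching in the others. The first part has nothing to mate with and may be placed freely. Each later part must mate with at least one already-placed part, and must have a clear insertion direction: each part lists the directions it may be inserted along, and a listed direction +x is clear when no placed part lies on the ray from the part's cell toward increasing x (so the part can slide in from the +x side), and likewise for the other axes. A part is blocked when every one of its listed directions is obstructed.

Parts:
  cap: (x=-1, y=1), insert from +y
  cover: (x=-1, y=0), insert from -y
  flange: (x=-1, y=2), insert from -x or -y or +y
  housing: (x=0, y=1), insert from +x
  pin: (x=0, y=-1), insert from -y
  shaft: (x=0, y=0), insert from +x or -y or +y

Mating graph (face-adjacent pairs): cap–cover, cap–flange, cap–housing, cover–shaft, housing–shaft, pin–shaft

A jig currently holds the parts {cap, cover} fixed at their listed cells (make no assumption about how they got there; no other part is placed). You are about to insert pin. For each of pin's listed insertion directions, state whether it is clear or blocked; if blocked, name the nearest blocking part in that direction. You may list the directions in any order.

-y: ray from pin(0, -1) has no placed part ⇒ clear

-y: clear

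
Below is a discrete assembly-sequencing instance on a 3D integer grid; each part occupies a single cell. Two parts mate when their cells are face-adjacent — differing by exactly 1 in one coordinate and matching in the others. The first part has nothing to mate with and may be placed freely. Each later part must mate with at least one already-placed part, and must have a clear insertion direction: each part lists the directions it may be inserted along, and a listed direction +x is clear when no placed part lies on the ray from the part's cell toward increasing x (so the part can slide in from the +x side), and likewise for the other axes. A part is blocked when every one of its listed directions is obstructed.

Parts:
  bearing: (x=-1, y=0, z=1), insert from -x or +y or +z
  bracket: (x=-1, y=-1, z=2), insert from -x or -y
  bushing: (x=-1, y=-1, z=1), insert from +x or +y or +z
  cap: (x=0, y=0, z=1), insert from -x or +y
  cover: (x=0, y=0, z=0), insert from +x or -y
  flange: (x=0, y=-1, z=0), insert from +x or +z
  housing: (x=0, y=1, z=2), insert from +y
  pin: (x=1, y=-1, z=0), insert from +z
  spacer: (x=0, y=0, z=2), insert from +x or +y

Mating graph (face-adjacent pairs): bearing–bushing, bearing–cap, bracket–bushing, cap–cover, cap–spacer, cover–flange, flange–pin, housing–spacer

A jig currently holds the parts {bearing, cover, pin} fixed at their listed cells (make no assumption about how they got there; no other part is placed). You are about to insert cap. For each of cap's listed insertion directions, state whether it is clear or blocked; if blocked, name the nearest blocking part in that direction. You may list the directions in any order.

-x: nearest on ray is bearing@(-1, 0, 1) ⇒ blocked
+y: ray from cap(0, 0, 1) has no placed part ⇒ clear

+y: clear; -x: blocked by bearing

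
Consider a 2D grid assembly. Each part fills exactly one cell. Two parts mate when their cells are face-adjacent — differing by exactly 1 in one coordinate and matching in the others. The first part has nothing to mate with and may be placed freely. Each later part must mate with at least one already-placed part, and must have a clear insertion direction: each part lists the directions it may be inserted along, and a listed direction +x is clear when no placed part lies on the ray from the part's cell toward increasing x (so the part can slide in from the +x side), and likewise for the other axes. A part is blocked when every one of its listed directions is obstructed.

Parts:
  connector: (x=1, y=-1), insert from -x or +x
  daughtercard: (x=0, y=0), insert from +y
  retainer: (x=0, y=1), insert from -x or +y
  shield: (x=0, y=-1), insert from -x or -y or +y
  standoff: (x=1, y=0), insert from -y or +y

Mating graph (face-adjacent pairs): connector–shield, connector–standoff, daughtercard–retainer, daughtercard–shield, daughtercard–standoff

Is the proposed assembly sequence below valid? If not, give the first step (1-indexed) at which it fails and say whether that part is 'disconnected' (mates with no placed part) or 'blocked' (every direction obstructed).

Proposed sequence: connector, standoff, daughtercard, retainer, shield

Valid

1. connector@(1, -1) [-x clear] — {connector}
2. standoff@(1, 0) [+y clear] — {connector, standoff}
3. daughtercard@(0, 0) [+y clear] — {connector, daughtercard, standoff}
4. retainer@(0, 1) [-x clear] — {connector, daughtercard, retainer, standoff}
5. shield@(0, -1) [-x clear] — {connector, daughtercard, retainer, shield, standoff}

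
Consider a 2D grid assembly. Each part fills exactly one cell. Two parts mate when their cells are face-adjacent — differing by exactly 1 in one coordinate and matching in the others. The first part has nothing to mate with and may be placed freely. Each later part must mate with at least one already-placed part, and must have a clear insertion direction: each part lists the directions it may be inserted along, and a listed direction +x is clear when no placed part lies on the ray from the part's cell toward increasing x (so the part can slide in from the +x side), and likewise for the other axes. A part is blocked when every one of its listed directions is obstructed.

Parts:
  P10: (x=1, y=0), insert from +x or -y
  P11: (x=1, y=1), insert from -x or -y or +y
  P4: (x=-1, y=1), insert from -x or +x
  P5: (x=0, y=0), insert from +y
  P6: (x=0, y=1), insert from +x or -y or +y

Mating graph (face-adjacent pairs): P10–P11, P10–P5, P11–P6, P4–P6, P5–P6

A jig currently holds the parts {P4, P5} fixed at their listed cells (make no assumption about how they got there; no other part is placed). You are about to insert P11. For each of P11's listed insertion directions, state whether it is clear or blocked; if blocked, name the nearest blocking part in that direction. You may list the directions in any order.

+y: clear; -x: blocked by P4; -y: clear

-x: nearest on ray is P4@(-1, 1) ⇒ blocked
-y: ray from P11(1, 1) has no placed part ⇒ clear
+y: ray from P11(1, 1) has no placed part ⇒ clear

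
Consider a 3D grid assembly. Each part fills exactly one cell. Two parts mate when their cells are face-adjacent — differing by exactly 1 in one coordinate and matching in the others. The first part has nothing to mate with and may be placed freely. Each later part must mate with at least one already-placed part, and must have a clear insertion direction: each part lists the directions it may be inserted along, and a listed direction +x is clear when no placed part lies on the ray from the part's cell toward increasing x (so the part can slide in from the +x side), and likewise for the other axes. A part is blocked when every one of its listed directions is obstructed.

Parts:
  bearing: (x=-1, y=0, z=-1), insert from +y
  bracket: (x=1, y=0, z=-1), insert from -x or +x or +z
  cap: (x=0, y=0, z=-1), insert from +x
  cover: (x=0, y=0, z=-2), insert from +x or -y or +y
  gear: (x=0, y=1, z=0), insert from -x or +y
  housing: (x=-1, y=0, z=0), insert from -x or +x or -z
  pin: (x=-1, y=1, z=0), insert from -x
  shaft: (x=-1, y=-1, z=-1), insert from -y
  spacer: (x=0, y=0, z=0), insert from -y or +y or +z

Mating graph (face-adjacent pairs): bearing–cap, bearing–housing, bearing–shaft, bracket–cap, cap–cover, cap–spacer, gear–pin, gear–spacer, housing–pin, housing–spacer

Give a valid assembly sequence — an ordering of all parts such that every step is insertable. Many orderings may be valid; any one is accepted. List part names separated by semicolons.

1. gear@(0, 1, 0) [-x clear] — {gear}
2. spacer@(0, 0, 0) [-y clear] — {gear, spacer}
3. cap@(0, 0, -1) [+x clear] — {cap, gear, spacer}
4. cover@(0, 0, -2) [+x clear] — {cap, cover, gear, spacer}
5. bracket@(1, 0, -1) [+x clear] — {bracket, cap, cover, gear, spacer}
6. bearing@(-1, 0, -1) [+y clear] — {bearing, bracket, cap, cover, gear, spacer}
7. shaft@(-1, -1, -1) [-y clear] — {bearing, bracket, cap, cover, gear, shaft, spacer}
8. housing@(-1, 0, 0) [-x clear] — {bearing, bracket, cap, cover, gear, housing, shaft, spacer}
9. pin@(-1, 1, 0) [-x clear] — {bearing, bracket, cap, cover, gear, housing, pin, shaft, spacer}

gear; spacer; cap; cover; bracket; bearing; shaft; housing; pin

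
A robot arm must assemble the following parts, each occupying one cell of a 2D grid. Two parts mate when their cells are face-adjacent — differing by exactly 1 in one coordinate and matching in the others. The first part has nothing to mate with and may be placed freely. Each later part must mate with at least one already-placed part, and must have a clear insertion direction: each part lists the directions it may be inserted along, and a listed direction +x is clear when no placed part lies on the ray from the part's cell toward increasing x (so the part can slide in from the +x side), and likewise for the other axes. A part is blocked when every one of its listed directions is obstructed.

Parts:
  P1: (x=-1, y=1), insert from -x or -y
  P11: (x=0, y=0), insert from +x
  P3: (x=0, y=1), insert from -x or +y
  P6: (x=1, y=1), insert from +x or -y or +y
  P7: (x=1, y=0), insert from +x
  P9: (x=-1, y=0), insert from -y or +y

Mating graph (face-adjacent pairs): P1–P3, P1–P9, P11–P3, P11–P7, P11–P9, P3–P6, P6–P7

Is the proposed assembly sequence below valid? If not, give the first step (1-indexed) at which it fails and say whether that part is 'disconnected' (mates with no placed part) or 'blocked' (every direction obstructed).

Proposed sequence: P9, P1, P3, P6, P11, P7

1. P9@(-1, 0) [-y clear] — {P9}
2. P1@(-1, 1) [-x clear] — {P1, P9}
3. P3@(0, 1) [+y clear] — {P1, P3, P9}
4. P6@(1, 1) [+x clear] — {P1, P3, P6, P9}
5. P11@(0, 0) [+x clear] — {P1, P11, P3, P6, P9}
6. P7@(1, 0) [+x clear] — {P1, P11, P3, P6, P7, P9}

Valid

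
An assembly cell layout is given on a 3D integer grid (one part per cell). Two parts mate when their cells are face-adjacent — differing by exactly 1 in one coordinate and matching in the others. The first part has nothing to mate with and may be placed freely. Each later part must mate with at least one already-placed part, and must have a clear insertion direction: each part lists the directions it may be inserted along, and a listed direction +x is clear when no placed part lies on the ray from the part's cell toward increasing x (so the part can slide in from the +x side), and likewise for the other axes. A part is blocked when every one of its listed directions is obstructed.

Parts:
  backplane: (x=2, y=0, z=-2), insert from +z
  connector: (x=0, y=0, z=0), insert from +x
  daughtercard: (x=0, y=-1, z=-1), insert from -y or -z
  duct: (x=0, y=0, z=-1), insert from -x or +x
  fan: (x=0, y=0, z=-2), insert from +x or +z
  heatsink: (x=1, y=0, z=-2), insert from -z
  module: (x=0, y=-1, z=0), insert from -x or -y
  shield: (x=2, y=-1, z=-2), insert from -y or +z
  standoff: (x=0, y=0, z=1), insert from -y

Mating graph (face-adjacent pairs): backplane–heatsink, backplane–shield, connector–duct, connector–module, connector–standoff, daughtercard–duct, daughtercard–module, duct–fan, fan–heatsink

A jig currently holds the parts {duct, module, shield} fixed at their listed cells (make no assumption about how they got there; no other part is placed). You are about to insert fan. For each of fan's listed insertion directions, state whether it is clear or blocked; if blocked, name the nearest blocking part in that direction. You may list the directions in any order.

+x: clear; +z: blocked by duct

+x: ray from fan(0, 0, -2) has no placed part ⇒ clear
+z: nearest on ray is duct@(0, 0, -1) ⇒ blocked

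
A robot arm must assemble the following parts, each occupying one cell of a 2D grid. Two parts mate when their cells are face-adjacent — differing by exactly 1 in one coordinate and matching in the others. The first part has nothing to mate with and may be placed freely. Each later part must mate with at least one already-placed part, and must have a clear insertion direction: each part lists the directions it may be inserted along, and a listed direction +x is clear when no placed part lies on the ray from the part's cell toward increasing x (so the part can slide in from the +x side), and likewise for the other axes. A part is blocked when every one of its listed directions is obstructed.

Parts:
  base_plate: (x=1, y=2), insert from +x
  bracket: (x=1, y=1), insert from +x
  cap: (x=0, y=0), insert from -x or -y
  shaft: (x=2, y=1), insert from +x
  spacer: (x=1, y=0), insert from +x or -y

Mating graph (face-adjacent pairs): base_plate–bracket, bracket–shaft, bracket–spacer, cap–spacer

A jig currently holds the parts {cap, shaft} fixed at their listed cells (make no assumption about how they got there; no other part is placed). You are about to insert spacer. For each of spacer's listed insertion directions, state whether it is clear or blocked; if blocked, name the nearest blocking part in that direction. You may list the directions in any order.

+x: clear; -y: clear

+x: ray from spacer(1, 0) has no placed part ⇒ clear
-y: ray from spacer(1, 0) has no placed part ⇒ clear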